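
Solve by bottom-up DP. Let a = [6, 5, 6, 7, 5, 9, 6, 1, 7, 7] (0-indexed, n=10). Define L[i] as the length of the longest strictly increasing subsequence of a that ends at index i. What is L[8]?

   i    0    1    2    3    4    5    6    7    8    9
a[i]    6    5    6    7    5    9    6    1    7    7
L[i]    1    1    2    3    1    4    2    1    3    3

3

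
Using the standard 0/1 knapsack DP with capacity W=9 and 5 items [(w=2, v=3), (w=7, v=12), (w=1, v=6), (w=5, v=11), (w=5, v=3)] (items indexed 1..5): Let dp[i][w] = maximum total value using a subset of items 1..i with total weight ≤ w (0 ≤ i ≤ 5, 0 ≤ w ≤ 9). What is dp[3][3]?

9

i\w   0   1   2   3   4   5   6   7   8   9
  0   0   0   0   0   0   0   0   0   0   0
  1   0   0   3   3   3   3   3   3   3   3
  2   0   0   3   3   3   3   3  12  12  15
  3   0   6   6   9   9   9   9  12  18  18
  4   0   6   6   9   9  11  17  17  20  20
  5   0   6   6   9   9  11  17  17  20  20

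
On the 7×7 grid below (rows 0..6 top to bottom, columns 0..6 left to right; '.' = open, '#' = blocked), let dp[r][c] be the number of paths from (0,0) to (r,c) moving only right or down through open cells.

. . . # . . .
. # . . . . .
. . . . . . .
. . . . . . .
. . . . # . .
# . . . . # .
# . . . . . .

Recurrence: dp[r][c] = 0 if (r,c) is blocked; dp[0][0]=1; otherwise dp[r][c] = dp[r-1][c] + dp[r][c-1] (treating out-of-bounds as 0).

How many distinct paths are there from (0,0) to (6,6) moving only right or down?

r\c   0   1   2   3   4   5   6
  0   1   1   1   0   0   0   0
  1   1   0   1   1   1   1   1
  2   1   1   2   3   4   5   6
  3   1   2   4   7  11  16  22
  4   1   3   7  14   0  16  38
  5   0   3  10  24  24   0  38
  6   0   3  13  37  61  61  99

99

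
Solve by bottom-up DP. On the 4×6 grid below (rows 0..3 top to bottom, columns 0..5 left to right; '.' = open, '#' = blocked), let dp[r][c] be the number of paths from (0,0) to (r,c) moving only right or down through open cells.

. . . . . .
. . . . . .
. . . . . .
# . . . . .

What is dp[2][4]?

15

r\c   0   1   2   3   4   5
  0   1   1   1   1   1   1
  1   1   2   3   4   5   6
  2   1   3   6  10  15  21
  3   0   3   9  19  34  55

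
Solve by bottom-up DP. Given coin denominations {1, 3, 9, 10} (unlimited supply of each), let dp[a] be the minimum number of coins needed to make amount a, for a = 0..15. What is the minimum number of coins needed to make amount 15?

 a  0  1  2  3  4  5  6  7  8  9 10 11 12 13 14 15
dp  0  1  2  1  2  3  2  3  4  1  1  2  2  2  3  3

3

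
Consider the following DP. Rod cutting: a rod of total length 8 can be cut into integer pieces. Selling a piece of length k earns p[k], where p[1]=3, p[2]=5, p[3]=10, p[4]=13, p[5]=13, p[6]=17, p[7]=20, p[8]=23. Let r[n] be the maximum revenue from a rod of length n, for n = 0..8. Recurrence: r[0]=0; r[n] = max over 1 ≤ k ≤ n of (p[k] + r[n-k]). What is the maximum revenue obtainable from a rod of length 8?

26

   n    0    1    2    3    4    5    6    7    8
r[n]    0    3    6   10   13   16   20   23   26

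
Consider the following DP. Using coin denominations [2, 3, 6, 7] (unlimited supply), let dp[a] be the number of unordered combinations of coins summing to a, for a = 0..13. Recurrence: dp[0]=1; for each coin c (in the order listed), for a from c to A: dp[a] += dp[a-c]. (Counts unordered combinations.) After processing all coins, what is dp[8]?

after  coin     0     1     2     3     4     5     6     7     8     9    10    11    12    13
          2     1     0     1     0     1     0     1     0     1     0     1     0     1     0
          3     1     0     1     1     1     1     2     1     2     2     2     2     3     2
          6     1     0     1     1     1     1     3     1     3     3     3     3     6     3
          7     1     0     1     1     1     1     3     2     3     4     4     4     7     6

3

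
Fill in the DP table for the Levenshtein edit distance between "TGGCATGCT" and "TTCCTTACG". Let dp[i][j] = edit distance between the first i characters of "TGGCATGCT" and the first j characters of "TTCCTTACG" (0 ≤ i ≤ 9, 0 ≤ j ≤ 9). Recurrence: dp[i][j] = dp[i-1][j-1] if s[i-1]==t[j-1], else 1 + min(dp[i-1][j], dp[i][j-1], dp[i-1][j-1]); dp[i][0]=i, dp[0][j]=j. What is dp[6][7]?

4

   ''  T  T  C  C  T  T  A  C  G
''  0  1  2  3  4  5  6  7  8  9
 T  1  0  1  2  3  4  5  6  7  8
 G  2  1  1  2  3  4  5  6  7  7
 G  3  2  2  2  3  4  5  6  7  7
 C  4  3  3  2  2  3  4  5  6  7
 A  5  4  4  3  3  3  4  4  5  6
 T  6  5  4  4  4  3  3  4  5  6
 G  7  6  5  5  5  4  4  4  5  5
 C  8  7  6  5  5  5  5  5  4  5
 T  9  8  7  6  6  5  5  6  5  5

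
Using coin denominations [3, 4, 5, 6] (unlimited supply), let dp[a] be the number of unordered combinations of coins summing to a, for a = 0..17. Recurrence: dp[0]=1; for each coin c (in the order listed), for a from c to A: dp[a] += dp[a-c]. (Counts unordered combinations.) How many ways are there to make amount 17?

after  coin     0     1     2     3     4     5     6     7     8     9    10    11    12    13    14    15    16    17
          3     1     0     0     1     0     0     1     0     0     1     0     0     1     0     0     1     0     0
          4     1     0     0     1     1     0     1     1     1     1     1     1     2     1     1     2     2     1
          5     1     0     0     1     1     1     1     1     2     2     2     2     3     3     3     4     4     4
          6     1     0     0     1     1     1     2     1     2     3     3     3     5     4     5     7     7     7

7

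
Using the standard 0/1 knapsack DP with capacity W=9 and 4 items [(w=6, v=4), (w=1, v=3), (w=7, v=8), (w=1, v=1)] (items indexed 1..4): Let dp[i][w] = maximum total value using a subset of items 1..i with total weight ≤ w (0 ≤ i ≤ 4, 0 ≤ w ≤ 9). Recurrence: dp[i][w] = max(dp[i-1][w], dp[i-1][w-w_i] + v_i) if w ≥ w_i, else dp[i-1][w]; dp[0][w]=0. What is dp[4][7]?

i\w   0   1   2   3   4   5   6   7   8   9
  0   0   0   0   0   0   0   0   0   0   0
  1   0   0   0   0   0   0   4   4   4   4
  2   0   3   3   3   3   3   4   7   7   7
  3   0   3   3   3   3   3   4   8  11  11
  4   0   3   4   4   4   4   4   8  11  12

8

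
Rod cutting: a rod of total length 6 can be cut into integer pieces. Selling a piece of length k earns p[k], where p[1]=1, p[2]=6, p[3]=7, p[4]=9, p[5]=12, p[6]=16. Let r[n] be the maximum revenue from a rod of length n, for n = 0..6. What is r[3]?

   n    0    1    2    3    4    5    6
r[n]    0    1    6    7   12   13   18

7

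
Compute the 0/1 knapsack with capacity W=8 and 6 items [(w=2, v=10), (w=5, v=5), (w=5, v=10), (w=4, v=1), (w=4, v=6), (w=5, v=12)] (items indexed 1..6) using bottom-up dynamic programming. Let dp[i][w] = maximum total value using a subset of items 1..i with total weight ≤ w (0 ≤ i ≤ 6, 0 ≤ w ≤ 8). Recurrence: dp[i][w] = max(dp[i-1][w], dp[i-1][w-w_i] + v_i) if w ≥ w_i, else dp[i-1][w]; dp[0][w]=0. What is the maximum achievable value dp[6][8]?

22

i\w   0   1   2   3   4   5   6   7   8
  0   0   0   0   0   0   0   0   0   0
  1   0   0  10  10  10  10  10  10  10
  2   0   0  10  10  10  10  10  15  15
  3   0   0  10  10  10  10  10  20  20
  4   0   0  10  10  10  10  11  20  20
  5   0   0  10  10  10  10  16  20  20
  6   0   0  10  10  10  12  16  22  22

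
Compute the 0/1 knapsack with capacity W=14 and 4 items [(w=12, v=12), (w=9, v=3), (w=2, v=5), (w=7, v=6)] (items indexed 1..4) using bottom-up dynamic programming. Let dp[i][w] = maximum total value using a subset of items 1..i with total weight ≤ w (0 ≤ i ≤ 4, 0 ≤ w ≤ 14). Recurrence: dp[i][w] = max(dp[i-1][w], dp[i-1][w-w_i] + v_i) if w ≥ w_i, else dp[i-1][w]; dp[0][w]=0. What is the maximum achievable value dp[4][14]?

i\w   0   1   2   3   4   5   6   7   8   9  10  11  12  13  14
  0   0   0   0   0   0   0   0   0   0   0   0   0   0   0   0
  1   0   0   0   0   0   0   0   0   0   0   0   0  12  12  12
  2   0   0   0   0   0   0   0   0   0   3   3   3  12  12  12
  3   0   0   5   5   5   5   5   5   5   5   5   8  12  12  17
  4   0   0   5   5   5   5   5   6   6  11  11  11  12  12  17

17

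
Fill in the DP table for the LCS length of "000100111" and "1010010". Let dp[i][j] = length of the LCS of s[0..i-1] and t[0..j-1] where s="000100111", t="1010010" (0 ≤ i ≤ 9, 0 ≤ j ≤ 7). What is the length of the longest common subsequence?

5

   ''  1  0  1  0  0  1  0
''  0  0  0  0  0  0  0  0
 0  0  0  1  1  1  1  1  1
 0  0  0  1  1  2  2  2  2
 0  0  0  1  1  2  3  3  3
 1  0  1  1  2  2  3  4  4
 0  0  1  2  2  3  3  4  5
 0  0  1  2  2  3  4  4  5
 1  0  1  2  3  3  4  5  5
 1  0  1  2  3  3  4  5  5
 1  0  1  2  3  3  4  5  5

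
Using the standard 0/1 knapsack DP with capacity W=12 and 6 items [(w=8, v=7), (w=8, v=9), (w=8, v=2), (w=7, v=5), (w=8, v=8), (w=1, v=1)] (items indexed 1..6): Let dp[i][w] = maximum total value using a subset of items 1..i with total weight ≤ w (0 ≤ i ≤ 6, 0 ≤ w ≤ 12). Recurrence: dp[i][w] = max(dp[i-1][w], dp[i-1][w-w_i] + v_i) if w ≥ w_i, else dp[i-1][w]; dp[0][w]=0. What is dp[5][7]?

5

i\w   0   1   2   3   4   5   6   7   8   9  10  11  12
  0   0   0   0   0   0   0   0   0   0   0   0   0   0
  1   0   0   0   0   0   0   0   0   7   7   7   7   7
  2   0   0   0   0   0   0   0   0   9   9   9   9   9
  3   0   0   0   0   0   0   0   0   9   9   9   9   9
  4   0   0   0   0   0   0   0   5   9   9   9   9   9
  5   0   0   0   0   0   0   0   5   9   9   9   9   9
  6   0   1   1   1   1   1   1   5   9  10  10  10  10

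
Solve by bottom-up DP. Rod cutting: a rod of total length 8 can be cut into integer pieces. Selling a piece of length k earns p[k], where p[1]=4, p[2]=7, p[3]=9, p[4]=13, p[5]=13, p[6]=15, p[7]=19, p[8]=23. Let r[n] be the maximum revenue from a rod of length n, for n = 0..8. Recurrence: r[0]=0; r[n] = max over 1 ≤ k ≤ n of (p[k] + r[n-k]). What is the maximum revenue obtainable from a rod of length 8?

32

   n    0    1    2    3    4    5    6    7    8
r[n]    0    4    8   12   16   20   24   28   32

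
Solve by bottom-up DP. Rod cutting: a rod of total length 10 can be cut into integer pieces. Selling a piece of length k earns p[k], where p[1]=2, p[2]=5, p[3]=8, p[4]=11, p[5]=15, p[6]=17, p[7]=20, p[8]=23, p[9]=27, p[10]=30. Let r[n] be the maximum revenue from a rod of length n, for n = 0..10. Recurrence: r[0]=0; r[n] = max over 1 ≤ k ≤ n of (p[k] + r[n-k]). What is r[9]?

27

   n    0    1    2    3    4    5    6    7    8    9   10
r[n]    0    2    5    8   11   15   17   20   23   27   30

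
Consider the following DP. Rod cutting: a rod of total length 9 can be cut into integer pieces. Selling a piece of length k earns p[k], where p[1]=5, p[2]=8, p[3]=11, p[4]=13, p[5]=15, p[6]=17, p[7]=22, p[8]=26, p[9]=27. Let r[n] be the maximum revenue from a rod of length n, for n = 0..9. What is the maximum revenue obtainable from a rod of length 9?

   n    0    1    2    3    4    5    6    7    8    9
r[n]    0    5   10   15   20   25   30   35   40   45

45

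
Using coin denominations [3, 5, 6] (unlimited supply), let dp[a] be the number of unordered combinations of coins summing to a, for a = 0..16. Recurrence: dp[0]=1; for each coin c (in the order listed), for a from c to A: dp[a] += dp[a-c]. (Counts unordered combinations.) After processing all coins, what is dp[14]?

after  coin     0     1     2     3     4     5     6     7     8     9    10    11    12    13    14    15    16
          3     1     0     0     1     0     0     1     0     0     1     0     0     1     0     0     1     0
          5     1     0     0     1     0     1     1     0     1     1     1     1     1     1     1     2     1
          6     1     0     0     1     0     1     2     0     1     2     1     2     3     1     2     4     2

2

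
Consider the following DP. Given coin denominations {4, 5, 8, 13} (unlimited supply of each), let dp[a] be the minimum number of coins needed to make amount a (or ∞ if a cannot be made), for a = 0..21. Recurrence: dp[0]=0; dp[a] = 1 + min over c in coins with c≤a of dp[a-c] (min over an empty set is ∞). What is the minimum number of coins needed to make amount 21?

 a  0  1  2  3  4  5  6  7  8  9 10 11 12 13 14 15 16 17 18 19 20 21
dp  0  -  -  -  1  1  -  -  1  2  2  -  2  1  3  3  2  2  2  4  3  2
(- denotes ∞ / unreachable)

2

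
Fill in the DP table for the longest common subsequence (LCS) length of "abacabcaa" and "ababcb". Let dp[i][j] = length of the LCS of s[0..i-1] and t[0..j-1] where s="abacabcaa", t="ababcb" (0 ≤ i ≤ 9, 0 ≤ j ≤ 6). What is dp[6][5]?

4

   ''  a  b  a  b  c  b
''  0  0  0  0  0  0  0
 a  0  1  1  1  1  1  1
 b  0  1  2  2  2  2  2
 a  0  1  2  3  3  3  3
 c  0  1  2  3  3  4  4
 a  0  1  2  3  3  4  4
 b  0  1  2  3  4  4  5
 c  0  1  2  3  4  5  5
 a  0  1  2  3  4  5  5
 a  0  1  2  3  4  5  5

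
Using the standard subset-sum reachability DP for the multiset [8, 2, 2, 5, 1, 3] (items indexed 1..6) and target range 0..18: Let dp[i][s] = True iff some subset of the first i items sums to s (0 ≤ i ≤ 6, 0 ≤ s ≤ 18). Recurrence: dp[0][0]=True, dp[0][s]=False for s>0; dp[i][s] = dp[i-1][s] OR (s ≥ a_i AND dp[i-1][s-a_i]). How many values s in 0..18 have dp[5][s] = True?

19

i\s   0   1   2   3   4   5   6   7   8   9  10  11  12  13  14  15  16  17  18
  0   T   F   F   F   F   F   F   F   F   F   F   F   F   F   F   F   F   F   F
  1   T   F   F   F   F   F   F   F   T   F   F   F   F   F   F   F   F   F   F
  2   T   F   T   F   F   F   F   F   T   F   T   F   F   F   F   F   F   F   F
  3   T   F   T   F   T   F   F   F   T   F   T   F   T   F   F   F   F   F   F
  4   T   F   T   F   T   T   F   T   T   T   T   F   T   T   F   T   F   T   F
  5   T   T   T   T   T   T   T   T   T   T   T   T   T   T   T   T   T   T   T
  6   T   T   T   T   T   T   T   T   T   T   T   T   T   T   T   T   T   T   T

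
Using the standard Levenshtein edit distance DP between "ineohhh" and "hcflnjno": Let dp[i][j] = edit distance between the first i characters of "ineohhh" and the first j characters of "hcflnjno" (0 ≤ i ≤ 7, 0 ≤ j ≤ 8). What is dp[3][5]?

5

   ''  h  c  f  l  n  j  n  o
''  0  1  2  3  4  5  6  7  8
 i  1  1  2  3  4  5  6  7  8
 n  2  2  2  3  4  4  5  6  7
 e  3  3  3  3  4  5  5  6  7
 o  4  4  4  4  4  5  6  6  6
 h  5  4  5  5  5  5  6  7  7
 h  6  5  5  6  6  6  6  7  8
 h  7  6  6  6  7  7  7  7  8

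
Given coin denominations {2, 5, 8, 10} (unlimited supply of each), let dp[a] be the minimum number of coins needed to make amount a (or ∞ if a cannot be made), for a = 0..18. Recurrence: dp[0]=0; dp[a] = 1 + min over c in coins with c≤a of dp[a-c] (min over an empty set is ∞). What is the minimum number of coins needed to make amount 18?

 a  0  1  2  3  4  5  6  7  8  9 10 11 12 13 14 15 16 17 18
dp  0  -  1  -  2  1  3  2  1  3  1  4  2  2  3  2  2  3  2
(- denotes ∞ / unreachable)

2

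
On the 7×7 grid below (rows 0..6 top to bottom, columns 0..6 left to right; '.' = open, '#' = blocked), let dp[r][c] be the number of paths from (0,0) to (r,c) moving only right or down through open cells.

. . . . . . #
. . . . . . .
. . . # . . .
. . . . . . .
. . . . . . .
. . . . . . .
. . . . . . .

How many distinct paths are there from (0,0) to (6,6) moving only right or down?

573

r\c   0   1   2   3   4   5   6
  0   1   1   1   1   1   1   0
  1   1   2   3   4   5   6   6
  2   1   3   6   0   5  11  17
  3   1   4  10  10  15  26  43
  4   1   5  15  25  40  66 109
  5   1   6  21  46  86 152 261
  6   1   7  28  74 160 312 573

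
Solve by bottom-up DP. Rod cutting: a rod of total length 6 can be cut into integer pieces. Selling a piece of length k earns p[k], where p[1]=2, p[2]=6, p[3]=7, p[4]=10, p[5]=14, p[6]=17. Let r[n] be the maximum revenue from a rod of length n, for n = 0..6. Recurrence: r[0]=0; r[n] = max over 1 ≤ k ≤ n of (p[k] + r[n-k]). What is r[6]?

   n    0    1    2    3    4    5    6
r[n]    0    2    6    8   12   14   18

18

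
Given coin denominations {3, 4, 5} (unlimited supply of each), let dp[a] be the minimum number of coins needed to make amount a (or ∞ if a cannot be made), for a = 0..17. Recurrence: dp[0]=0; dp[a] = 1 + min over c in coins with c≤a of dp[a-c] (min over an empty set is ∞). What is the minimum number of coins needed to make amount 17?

4

 a  0  1  2  3  4  5  6  7  8  9 10 11 12 13 14 15 16 17
dp  0  -  -  1  1  1  2  2  2  2  2  3  3  3  3  3  4  4
(- denotes ∞ / unreachable)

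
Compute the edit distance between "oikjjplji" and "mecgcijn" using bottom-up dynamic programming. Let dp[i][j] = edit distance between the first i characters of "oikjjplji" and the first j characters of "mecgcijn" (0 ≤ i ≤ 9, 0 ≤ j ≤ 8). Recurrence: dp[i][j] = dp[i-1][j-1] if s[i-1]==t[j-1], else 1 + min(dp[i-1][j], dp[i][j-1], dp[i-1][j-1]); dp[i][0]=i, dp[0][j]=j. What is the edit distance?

   ''  m  e  c  g  c  i  j  n
''  0  1  2  3  4  5  6  7  8
 o  1  1  2  3  4  5  6  7  8
 i  2  2  2  3  4  5  5  6  7
 k  3  3  3  3  4  5  6  6  7
 j  4  4  4  4  4  5  6  6  7
 j  5  5  5  5  5  5  6  6  7
 p  6  6  6  6  6  6  6  7  7
 l  7  7  7  7  7  7  7  7  8
 j  8  8  8  8  8  8  8  7  8
 i  9  9  9  9  9  9  8  8  8

8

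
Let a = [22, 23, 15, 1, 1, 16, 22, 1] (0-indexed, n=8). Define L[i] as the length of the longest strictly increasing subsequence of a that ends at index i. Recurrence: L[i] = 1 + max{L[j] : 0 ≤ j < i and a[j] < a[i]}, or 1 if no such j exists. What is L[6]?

   i    0    1    2    3    4    5    6    7
a[i]   22   23   15    1    1   16   22    1
L[i]    1    2    1    1    1    2    3    1

3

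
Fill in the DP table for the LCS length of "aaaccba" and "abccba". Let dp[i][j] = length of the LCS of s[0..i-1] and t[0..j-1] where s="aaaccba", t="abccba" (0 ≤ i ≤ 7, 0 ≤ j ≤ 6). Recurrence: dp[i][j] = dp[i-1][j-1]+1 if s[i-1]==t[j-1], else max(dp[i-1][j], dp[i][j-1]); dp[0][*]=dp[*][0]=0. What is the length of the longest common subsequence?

5

   ''  a  b  c  c  b  a
''  0  0  0  0  0  0  0
 a  0  1  1  1  1  1  1
 a  0  1  1  1  1  1  2
 a  0  1  1  1  1  1  2
 c  0  1  1  2  2  2  2
 c  0  1  1  2  3  3  3
 b  0  1  2  2  3  4  4
 a  0  1  2  2  3  4  5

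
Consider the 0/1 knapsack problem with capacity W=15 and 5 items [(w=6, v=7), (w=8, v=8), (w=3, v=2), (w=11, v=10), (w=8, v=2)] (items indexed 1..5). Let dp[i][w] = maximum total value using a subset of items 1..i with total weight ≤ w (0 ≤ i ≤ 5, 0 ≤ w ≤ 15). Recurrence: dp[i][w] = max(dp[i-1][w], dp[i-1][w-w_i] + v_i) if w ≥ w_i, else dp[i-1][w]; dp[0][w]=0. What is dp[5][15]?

15

i\w   0   1   2   3   4   5   6   7   8   9  10  11  12  13  14  15
  0   0   0   0   0   0   0   0   0   0   0   0   0   0   0   0   0
  1   0   0   0   0   0   0   7   7   7   7   7   7   7   7   7   7
  2   0   0   0   0   0   0   7   7   8   8   8   8   8   8  15  15
  3   0   0   0   2   2   2   7   7   8   9   9  10  10  10  15  15
  4   0   0   0   2   2   2   7   7   8   9   9  10  10  10  15  15
  5   0   0   0   2   2   2   7   7   8   9   9  10  10  10  15  15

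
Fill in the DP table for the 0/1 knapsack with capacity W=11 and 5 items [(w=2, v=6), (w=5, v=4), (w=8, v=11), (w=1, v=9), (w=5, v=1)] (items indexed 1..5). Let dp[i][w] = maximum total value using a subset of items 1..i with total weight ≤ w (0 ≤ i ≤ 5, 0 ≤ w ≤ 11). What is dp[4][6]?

i\w   0   1   2   3   4   5   6   7   8   9  10  11
  0   0   0   0   0   0   0   0   0   0   0   0   0
  1   0   0   6   6   6   6   6   6   6   6   6   6
  2   0   0   6   6   6   6   6  10  10  10  10  10
  3   0   0   6   6   6   6   6  10  11  11  17  17
  4   0   9   9  15  15  15  15  15  19  20  20  26
  5   0   9   9  15  15  15  15  15  19  20  20  26

15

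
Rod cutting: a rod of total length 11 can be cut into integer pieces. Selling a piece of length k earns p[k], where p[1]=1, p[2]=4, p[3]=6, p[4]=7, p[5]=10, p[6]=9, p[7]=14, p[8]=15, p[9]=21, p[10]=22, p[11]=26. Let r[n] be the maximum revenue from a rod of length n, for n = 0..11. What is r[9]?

21

   n    0    1    2    3    4    5    6    7    8    9   10   11
r[n]    0    1    4    6    8   10   12   14   16   21   22   26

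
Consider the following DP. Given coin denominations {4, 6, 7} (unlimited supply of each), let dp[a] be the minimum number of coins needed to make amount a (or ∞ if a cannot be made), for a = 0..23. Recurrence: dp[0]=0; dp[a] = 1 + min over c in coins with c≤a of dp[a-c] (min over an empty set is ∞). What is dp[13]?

 a  0  1  2  3  4  5  6  7  8  9 10 11 12 13 14 15 16 17 18 19 20 21 22 23
dp  0  -  -  -  1  -  1  1  2  -  2  2  2  2  2  3  3  3  3  3  3  3  4  4
(- denotes ∞ / unreachable)

2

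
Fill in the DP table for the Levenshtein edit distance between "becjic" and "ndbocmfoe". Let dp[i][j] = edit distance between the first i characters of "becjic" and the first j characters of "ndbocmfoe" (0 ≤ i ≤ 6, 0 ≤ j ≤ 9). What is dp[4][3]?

   ''  n  d  b  o  c  m  f  o  e
''  0  1  2  3  4  5  6  7  8  9
 b  1  1  2  2  3  4  5  6  7  8
 e  2  2  2  3  3  4  5  6  7  7
 c  3  3  3  3  4  3  4  5  6  7
 j  4  4  4  4  4  4  4  5  6  7
 i  5  5  5  5  5  5  5  5  6  7
 c  6  6  6  6  6  5  6  6  6  7

4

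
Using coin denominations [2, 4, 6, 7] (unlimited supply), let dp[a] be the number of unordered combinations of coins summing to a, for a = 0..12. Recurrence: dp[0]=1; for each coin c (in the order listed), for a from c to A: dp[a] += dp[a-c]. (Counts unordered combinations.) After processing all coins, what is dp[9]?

after  coin     0     1     2     3     4     5     6     7     8     9    10    11    12
          2     1     0     1     0     1     0     1     0     1     0     1     0     1
          4     1     0     1     0     2     0     2     0     3     0     3     0     4
          6     1     0     1     0     2     0     3     0     4     0     5     0     7
          7     1     0     1     0     2     0     3     1     4     1     5     2     7

1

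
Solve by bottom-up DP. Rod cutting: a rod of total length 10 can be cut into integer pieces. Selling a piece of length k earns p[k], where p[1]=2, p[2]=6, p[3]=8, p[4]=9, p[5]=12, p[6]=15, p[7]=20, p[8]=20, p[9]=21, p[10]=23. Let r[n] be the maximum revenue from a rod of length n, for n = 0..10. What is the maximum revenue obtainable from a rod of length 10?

30

   n    0    1    2    3    4    5    6    7    8    9   10
r[n]    0    2    6    8   12   14   18   20   24   26   30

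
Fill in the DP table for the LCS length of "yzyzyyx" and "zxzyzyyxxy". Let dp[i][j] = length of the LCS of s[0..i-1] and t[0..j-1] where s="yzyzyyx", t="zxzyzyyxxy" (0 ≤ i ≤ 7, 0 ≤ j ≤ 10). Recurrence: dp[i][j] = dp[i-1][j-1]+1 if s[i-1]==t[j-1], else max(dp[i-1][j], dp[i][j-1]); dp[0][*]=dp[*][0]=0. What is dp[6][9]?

5

   ''  z  x  z  y  z  y  y  x  x  y
''  0  0  0  0  0  0  0  0  0  0  0
 y  0  0  0  0  1  1  1  1  1  1  1
 z  0  1  1  1  1  2  2  2  2  2  2
 y  0  1  1  1  2  2  3  3  3  3  3
 z  0  1  1  2  2  3  3  3  3  3  3
 y  0  1  1  2  3  3  4  4  4  4  4
 y  0  1  1  2  3  3  4  5  5  5  5
 x  0  1  2  2  3  3  4  5  6  6  6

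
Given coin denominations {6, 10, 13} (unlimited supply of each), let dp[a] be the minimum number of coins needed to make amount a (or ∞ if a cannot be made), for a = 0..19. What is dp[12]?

 a  0  1  2  3  4  5  6  7  8  9 10 11 12 13 14 15 16 17 18 19
dp  0  -  -  -  -  -  1  -  -  -  1  -  2  1  -  -  2  -  3  2
(- denotes ∞ / unreachable)

2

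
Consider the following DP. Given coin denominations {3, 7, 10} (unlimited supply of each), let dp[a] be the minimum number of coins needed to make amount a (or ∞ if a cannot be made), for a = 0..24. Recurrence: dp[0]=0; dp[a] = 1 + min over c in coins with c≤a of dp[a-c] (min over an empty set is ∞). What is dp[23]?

 a  0  1  2  3  4  5  6  7  8  9 10 11 12 13 14 15 16 17 18 19 20 21 22 23 24
dp  0  -  -  1  -  -  2  1  -  3  1  -  4  2  2  5  3  2  6  4  2  3  5  3  3
(- denotes ∞ / unreachable)

3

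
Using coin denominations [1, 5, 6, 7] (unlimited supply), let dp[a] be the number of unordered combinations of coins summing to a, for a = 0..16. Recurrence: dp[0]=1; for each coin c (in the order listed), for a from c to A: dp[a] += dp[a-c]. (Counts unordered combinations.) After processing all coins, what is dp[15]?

11

after  coin     0     1     2     3     4     5     6     7     8     9    10    11    12    13    14    15    16
          1     1     1     1     1     1     1     1     1     1     1     1     1     1     1     1     1     1
          5     1     1     1     1     1     2     2     2     2     2     3     3     3     3     3     4     4
          6     1     1     1     1     1     2     3     3     3     3     4     5     6     6     6     7     8
          7     1     1     1     1     1     2     3     4     4     4     5     6     8     9    10    11    12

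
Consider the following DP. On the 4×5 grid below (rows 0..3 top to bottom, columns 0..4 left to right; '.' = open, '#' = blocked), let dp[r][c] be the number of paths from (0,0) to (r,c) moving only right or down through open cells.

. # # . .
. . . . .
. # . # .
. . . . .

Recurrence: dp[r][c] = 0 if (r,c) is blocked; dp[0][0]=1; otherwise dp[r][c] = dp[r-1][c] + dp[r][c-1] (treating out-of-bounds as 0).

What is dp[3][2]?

r\c   0   1   2   3   4
  0   1   0   0   0   0
  1   1   1   1   1   1
  2   1   0   1   0   1
  3   1   1   2   2   3

2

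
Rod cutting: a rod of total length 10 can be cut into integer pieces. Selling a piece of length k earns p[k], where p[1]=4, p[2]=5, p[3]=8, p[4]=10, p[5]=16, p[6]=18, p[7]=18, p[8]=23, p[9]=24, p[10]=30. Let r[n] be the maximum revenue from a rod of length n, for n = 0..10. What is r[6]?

   n    0    1    2    3    4    5    6    7    8    9   10
r[n]    0    4    8   12   16   20   24   28   32   36   40

24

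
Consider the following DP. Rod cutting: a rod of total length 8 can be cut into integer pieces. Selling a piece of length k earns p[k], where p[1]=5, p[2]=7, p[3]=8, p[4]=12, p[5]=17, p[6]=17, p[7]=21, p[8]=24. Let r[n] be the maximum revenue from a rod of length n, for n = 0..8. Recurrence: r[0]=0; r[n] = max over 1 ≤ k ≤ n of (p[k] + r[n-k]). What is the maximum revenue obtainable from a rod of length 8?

40

   n    0    1    2    3    4    5    6    7    8
r[n]    0    5   10   15   20   25   30   35   40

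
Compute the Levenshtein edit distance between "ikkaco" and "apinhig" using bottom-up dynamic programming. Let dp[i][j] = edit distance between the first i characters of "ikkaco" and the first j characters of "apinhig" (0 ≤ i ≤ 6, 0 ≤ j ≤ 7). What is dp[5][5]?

   ''  a  p  i  n  h  i  g
''  0  1  2  3  4  5  6  7
 i  1  1  2  2  3  4  5  6
 k  2  2  2  3  3  4  5  6
 k  3  3  3  3  4  4  5  6
 a  4  3  4  4  4  5  5  6
 c  5  4  4  5  5  5  6  6
 o  6  5  5  5  6  6  6  7

5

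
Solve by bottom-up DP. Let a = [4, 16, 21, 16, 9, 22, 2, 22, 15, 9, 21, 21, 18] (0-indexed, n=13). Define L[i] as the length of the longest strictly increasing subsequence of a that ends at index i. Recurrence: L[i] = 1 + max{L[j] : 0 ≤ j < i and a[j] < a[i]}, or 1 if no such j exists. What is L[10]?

   i    0    1    2    3    4    5    6    7    8    9   10   11   12
a[i]    4   16   21   16    9   22    2   22   15    9   21   21   18
L[i]    1    2    3    2    2    4    1    4    3    2    4    4    4

4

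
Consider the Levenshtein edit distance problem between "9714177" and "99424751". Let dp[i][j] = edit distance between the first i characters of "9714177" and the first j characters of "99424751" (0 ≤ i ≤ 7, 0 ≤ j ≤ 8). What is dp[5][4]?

   ''  9  9  4  2  4  7  5  1
''  0  1  2  3  4  5  6  7  8
 9  1  0  1  2  3  4  5  6  7
 7  2  1  1  2  3  4  4  5  6
 1  3  2  2  2  3  4  5  5  5
 4  4  3  3  2  3  3  4  5  6
 1  5  4  4  3  3  4  4  5  5
 7  6  5  5  4  4  4  4  5  6
 7  7  6  6  5  5  5  4  5  6

3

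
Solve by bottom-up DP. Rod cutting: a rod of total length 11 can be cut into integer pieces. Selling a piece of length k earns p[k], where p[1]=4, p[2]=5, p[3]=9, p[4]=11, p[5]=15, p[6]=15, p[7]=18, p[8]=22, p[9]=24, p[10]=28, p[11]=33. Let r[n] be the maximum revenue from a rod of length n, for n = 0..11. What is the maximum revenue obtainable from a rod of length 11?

44

   n    0    1    2    3    4    5    6    7    8    9   10   11
r[n]    0    4    8   12   16   20   24   28   32   36   40   44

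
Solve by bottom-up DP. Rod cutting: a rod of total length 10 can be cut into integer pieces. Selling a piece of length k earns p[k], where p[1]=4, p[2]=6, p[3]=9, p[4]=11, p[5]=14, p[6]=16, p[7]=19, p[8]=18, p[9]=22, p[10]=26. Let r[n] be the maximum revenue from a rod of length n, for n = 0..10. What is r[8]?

32

   n    0    1    2    3    4    5    6    7    8    9   10
r[n]    0    4    8   12   16   20   24   28   32   36   40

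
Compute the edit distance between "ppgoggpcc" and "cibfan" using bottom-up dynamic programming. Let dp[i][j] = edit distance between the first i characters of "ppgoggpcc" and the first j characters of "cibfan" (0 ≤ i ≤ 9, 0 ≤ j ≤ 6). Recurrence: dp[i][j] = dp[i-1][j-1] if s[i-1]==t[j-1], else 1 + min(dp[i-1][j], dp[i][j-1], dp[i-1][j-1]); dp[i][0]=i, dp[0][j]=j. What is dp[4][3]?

   ''  c  i  b  f  a  n
''  0  1  2  3  4  5  6
 p  1  1  2  3  4  5  6
 p  2  2  2  3  4  5  6
 g  3  3  3  3  4  5  6
 o  4  4  4  4  4  5  6
 g  5  5  5  5  5  5  6
 g  6  6  6  6  6  6  6
 p  7  7  7  7  7  7  7
 c  8  7  8  8  8  8  8
 c  9  8  8  9  9  9  9

4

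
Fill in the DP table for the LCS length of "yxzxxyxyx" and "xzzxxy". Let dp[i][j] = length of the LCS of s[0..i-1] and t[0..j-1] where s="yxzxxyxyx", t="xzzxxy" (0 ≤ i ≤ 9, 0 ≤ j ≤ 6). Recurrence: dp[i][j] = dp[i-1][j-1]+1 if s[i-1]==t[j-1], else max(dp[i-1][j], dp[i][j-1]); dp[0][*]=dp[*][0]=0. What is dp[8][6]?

5

   ''  x  z  z  x  x  y
''  0  0  0  0  0  0  0
 y  0  0  0  0  0  0  1
 x  0  1  1  1  1  1  1
 z  0  1  2  2  2  2  2
 x  0  1  2  2  3  3  3
 x  0  1  2  2  3  4  4
 y  0  1  2  2  3  4  5
 x  0  1  2  2  3  4  5
 y  0  1  2  2  3  4  5
 x  0  1  2  2  3  4  5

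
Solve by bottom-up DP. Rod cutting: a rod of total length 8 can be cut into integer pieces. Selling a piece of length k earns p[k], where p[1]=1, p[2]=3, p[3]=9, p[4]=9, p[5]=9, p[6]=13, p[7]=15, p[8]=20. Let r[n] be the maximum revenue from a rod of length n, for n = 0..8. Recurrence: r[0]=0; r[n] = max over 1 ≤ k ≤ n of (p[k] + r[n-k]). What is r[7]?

19

   n    0    1    2    3    4    5    6    7    8
r[n]    0    1    3    9   10   12   18   19   21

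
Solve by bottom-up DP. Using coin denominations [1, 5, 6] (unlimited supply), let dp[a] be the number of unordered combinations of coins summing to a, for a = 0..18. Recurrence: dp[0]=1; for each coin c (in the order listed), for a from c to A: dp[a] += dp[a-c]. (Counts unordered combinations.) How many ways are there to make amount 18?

after  coin     0     1     2     3     4     5     6     7     8     9    10    11    12    13    14    15    16    17    18
          1     1     1     1     1     1     1     1     1     1     1     1     1     1     1     1     1     1     1     1
          5     1     1     1     1     1     2     2     2     2     2     3     3     3     3     3     4     4     4     4
          6     1     1     1     1     1     2     3     3     3     3     4     5     6     6     6     7     8     9    10

10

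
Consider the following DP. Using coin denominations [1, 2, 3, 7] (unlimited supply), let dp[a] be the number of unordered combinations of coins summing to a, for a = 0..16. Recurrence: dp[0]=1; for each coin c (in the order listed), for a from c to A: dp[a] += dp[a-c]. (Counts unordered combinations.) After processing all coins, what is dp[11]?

20

after  coin     0     1     2     3     4     5     6     7     8     9    10    11    12    13    14    15    16
          1     1     1     1     1     1     1     1     1     1     1     1     1     1     1     1     1     1
          2     1     1     2     2     3     3     4     4     5     5     6     6     7     7     8     8     9
          3     1     1     2     3     4     5     7     8    10    12    14    16    19    21    24    27    30
          7     1     1     2     3     4     5     7     9    11    14    17    20    24    28    33    38    44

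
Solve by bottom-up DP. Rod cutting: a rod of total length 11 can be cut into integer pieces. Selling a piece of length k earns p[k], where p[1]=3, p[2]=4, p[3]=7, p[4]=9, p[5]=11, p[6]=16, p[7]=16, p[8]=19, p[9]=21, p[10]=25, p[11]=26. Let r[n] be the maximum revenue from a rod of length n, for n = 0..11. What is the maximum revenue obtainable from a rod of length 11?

   n    0    1    2    3    4    5    6    7    8    9   10   11
r[n]    0    3    6    9   12   15   18   21   24   27   30   33

33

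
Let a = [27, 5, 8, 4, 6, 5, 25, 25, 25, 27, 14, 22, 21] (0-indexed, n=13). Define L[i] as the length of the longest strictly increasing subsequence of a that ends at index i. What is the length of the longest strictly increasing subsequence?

4

   i    0    1    2    3    4    5    6    7    8    9   10   11   12
a[i]   27    5    8    4    6    5   25   25   25   27   14   22   21
L[i]    1    1    2    1    2    2    3    3    3    4    3    4    4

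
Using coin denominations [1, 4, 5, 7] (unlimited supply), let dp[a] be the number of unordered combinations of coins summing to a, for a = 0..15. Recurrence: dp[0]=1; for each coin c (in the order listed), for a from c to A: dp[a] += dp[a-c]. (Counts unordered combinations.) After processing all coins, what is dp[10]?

7

after  coin     0     1     2     3     4     5     6     7     8     9    10    11    12    13    14    15
          1     1     1     1     1     1     1     1     1     1     1     1     1     1     1     1     1
          4     1     1     1     1     2     2     2     2     3     3     3     3     4     4     4     4
          5     1     1     1     1     2     3     3     3     4     5     6     6     7     8     9    10
          7     1     1     1     1     2     3     3     4     5     6     7     8    10    11    13    15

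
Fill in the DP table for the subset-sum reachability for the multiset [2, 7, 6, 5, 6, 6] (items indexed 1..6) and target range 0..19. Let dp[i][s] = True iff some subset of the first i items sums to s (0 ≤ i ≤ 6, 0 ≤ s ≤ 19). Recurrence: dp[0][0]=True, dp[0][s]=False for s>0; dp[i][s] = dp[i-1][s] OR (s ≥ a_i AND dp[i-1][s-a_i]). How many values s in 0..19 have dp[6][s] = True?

i\s   0   1   2   3   4   5   6   7   8   9  10  11  12  13  14  15  16  17  18  19
  0   T   F   F   F   F   F   F   F   F   F   F   F   F   F   F   F   F   F   F   F
  1   T   F   T   F   F   F   F   F   F   F   F   F   F   F   F   F   F   F   F   F
  2   T   F   T   F   F   F   F   T   F   T   F   F   F   F   F   F   F   F   F   F
  3   T   F   T   F   F   F   T   T   T   T   F   F   F   T   F   T   F   F   F   F
  4   T   F   T   F   F   T   T   T   T   T   F   T   T   T   T   T   F   F   T   F
  5   T   F   T   F   F   T   T   T   T   T   F   T   T   T   T   T   F   T   T   T
  6   T   F   T   F   F   T   T   T   T   T   F   T   T   T   T   T   F   T   T   T

15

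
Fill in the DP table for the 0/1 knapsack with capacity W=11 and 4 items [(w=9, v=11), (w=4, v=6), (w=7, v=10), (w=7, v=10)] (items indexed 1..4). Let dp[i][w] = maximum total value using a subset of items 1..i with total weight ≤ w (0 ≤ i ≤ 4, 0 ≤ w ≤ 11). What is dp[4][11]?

16

i\w   0   1   2   3   4   5   6   7   8   9  10  11
  0   0   0   0   0   0   0   0   0   0   0   0   0
  1   0   0   0   0   0   0   0   0   0  11  11  11
  2   0   0   0   0   6   6   6   6   6  11  11  11
  3   0   0   0   0   6   6   6  10  10  11  11  16
  4   0   0   0   0   6   6   6  10  10  11  11  16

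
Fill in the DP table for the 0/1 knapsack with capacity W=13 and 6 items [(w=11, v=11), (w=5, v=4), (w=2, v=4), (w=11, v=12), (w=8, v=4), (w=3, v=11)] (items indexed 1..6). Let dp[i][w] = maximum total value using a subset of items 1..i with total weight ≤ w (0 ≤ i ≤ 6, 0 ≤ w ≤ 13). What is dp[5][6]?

i\w   0   1   2   3   4   5   6   7   8   9  10  11  12  13
  0   0   0   0   0   0   0   0   0   0   0   0   0   0   0
  1   0   0   0   0   0   0   0   0   0   0   0  11  11  11
  2   0   0   0   0   0   4   4   4   4   4   4  11  11  11
  3   0   0   4   4   4   4   4   8   8   8   8  11  11  15
  4   0   0   4   4   4   4   4   8   8   8   8  12  12  16
  5   0   0   4   4   4   4   4   8   8   8   8  12  12  16
  6   0   0   4  11  11  15  15  15  15  15  19  19  19  19

4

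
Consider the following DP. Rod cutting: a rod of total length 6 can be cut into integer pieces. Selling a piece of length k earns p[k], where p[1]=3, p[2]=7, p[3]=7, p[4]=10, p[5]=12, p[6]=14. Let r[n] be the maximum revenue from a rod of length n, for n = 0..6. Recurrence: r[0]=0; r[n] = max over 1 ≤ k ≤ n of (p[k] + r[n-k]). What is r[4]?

   n    0    1    2    3    4    5    6
r[n]    0    3    7   10   14   17   21

14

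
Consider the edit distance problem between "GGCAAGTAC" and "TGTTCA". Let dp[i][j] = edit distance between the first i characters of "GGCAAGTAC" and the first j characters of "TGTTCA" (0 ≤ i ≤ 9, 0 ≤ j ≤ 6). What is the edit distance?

   ''  T  G  T  T  C  A
''  0  1  2  3  4  5  6
 G  1  1  1  2  3  4  5
 G  2  2  1  2  3  4  5
 C  3  3  2  2  3  3  4
 A  4  4  3  3  3  4  3
 A  5  5  4  4  4  4  4
 G  6  6  5  5  5  5  5
 T  7  6  6  5  5  6  6
 A  8  7  7  6  6  6  6
 C  9  8  8  7  7  6  7

7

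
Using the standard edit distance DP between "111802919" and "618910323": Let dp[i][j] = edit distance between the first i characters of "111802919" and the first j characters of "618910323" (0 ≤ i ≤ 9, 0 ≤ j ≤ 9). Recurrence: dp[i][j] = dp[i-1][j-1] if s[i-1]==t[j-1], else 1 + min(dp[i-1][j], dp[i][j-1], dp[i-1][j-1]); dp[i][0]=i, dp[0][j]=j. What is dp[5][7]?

5

   ''  6  1  8  9  1  0  3  2  3
''  0  1  2  3  4  5  6  7  8  9
 1  1  1  1  2  3  4  5  6  7  8
 1  2  2  1  2  3  3  4  5  6  7
 1  3  3  2  2  3  3  4  5  6  7
 8  4  4  3  2  3  4  4  5  6  7
 0  5  5  4  3  3  4  4  5  6  7
 2  6  6  5  4  4  4  5  5  5  6
 9  7  7  6  5  4  5  5  6  6  6
 1  8  8  7  6  5  4  5  6  7  7
 9  9  9  8  7  6  5  5  6  7  8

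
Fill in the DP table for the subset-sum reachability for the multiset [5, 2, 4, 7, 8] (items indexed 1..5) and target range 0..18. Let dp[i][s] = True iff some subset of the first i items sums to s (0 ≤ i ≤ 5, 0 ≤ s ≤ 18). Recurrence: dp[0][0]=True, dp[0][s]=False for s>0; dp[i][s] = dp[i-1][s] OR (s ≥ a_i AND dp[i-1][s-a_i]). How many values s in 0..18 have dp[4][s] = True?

13

i\s   0   1   2   3   4   5   6   7   8   9  10  11  12  13  14  15  16  17  18
  0   T   F   F   F   F   F   F   F   F   F   F   F   F   F   F   F   F   F   F
  1   T   F   F   F   F   T   F   F   F   F   F   F   F   F   F   F   F   F   F
  2   T   F   T   F   F   T   F   T   F   F   F   F   F   F   F   F   F   F   F
  3   T   F   T   F   T   T   T   T   F   T   F   T   F   F   F   F   F   F   F
  4   T   F   T   F   T   T   T   T   F   T   F   T   T   T   T   F   T   F   T
  5   T   F   T   F   T   T   T   T   T   T   T   T   T   T   T   T   T   T   T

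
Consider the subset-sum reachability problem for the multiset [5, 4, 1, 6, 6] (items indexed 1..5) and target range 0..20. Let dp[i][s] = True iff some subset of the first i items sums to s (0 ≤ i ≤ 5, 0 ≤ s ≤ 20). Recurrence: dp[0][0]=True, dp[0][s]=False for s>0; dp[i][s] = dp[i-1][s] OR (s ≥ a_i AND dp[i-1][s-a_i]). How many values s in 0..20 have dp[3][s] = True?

7

i\s   0   1   2   3   4   5   6   7   8   9  10  11  12  13  14  15  16  17  18  19  20
  0   T   F   F   F   F   F   F   F   F   F   F   F   F   F   F   F   F   F   F   F   F
  1   T   F   F   F   F   T   F   F   F   F   F   F   F   F   F   F   F   F   F   F   F
  2   T   F   F   F   T   T   F   F   F   T   F   F   F   F   F   F   F   F   F   F   F
  3   T   T   F   F   T   T   T   F   F   T   T   F   F   F   F   F   F   F   F   F   F
  4   T   T   F   F   T   T   T   T   F   T   T   T   T   F   F   T   T   F   F   F   F
  5   T   T   F   F   T   T   T   T   F   T   T   T   T   T   F   T   T   T   T   F   F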